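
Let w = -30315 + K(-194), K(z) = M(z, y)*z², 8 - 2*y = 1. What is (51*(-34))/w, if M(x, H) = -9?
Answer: 578/123013 ≈ 0.0046987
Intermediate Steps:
y = 7/2 (y = 4 - ½*1 = 4 - ½ = 7/2 ≈ 3.5000)
K(z) = -9*z²
w = -369039 (w = -30315 - 9*(-194)² = -30315 - 9*37636 = -30315 - 338724 = -369039)
(51*(-34))/w = (51*(-34))/(-369039) = -1734*(-1/369039) = 578/123013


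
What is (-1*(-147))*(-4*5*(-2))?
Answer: 5880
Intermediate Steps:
(-1*(-147))*(-4*5*(-2)) = 147*(-20*(-2)) = 147*40 = 5880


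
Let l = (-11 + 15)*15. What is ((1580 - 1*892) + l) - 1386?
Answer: -638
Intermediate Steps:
l = 60 (l = 4*15 = 60)
((1580 - 1*892) + l) - 1386 = ((1580 - 1*892) + 60) - 1386 = ((1580 - 892) + 60) - 1386 = (688 + 60) - 1386 = 748 - 1386 = -638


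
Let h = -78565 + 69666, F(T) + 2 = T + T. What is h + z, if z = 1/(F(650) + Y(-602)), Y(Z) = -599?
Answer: -6220400/699 ≈ -8899.0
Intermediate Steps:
F(T) = -2 + 2*T (F(T) = -2 + (T + T) = -2 + 2*T)
h = -8899
z = 1/699 (z = 1/((-2 + 2*650) - 599) = 1/((-2 + 1300) - 599) = 1/(1298 - 599) = 1/699 ≈ 0.0014306)
h + z = -8899 + 1/699 = -6220400/699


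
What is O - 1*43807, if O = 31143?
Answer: -12664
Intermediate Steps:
O - 1*43807 = 31143 - 1*43807 = 31143 - 43807 = -12664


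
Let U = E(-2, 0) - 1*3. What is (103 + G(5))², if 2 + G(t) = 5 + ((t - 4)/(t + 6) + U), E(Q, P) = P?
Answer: 1285956/121 ≈ 10628.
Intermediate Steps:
U = -3 (U = 0 - 1*3 = 0 - 3 = -3)
G(t) = (-4 + t)/(6 + t) (G(t) = -2 + (5 + ((t - 4)/(t + 6) - 3)) = -2 + (5 + ((-4 + t)/(6 + t) - 3)) = -2 + (5 + (-3 + (-4 + t)/(6 + t))) = -2 + (2 + (-4 + t)/(6 + t)) = (-4 + t)/(6 + t))
(103 + G(5))² = (103 + (-4 + 5)/(6 + 5))² = (103 + 1/11)² = (1134/11)² = 1285956/121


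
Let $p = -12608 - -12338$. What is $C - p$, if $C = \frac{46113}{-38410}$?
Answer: $\frac{10324587}{38410} \approx 268.8$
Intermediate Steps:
$C = - \frac{46113}{38410}$ ($C = 46113 \left(- \frac{1}{38410}\right) = - \frac{46113}{38410} \approx -1.2005$)
$p = -270$ ($p = -12608 + 12338 = -270$)
$C - p = - \frac{46113}{38410} - -270 = - \frac{46113}{38410} + 270 = \frac{10324587}{38410}$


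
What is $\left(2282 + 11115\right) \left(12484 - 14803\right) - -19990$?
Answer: $-31047653$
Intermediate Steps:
$\left(2282 + 11115\right) \left(12484 - 14803\right) - -19990 = 13397 \left(-2319\right) + 19990 = -31067643 + 19990 = -31047653$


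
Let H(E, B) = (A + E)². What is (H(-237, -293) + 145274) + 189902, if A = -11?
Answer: 396680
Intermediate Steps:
H(E, B) = (-11 + E)²
(H(-237, -293) + 145274) + 189902 = ((-11 - 237)² + 145274) + 189902 = ((-248)² + 145274) + 189902 = (61504 + 145274) + 189902 = 206778 + 189902 = 396680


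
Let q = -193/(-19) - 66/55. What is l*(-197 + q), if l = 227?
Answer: -4055128/95 ≈ -42686.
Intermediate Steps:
q = 851/95 (q = -193*(-1/19) - 66*1/55 = 193/19 - 6/5 = 851/95 ≈ 8.9579)
l*(-197 + q) = 227*(-197 + 851/95) = 227*(-17864/95) = -4055128/95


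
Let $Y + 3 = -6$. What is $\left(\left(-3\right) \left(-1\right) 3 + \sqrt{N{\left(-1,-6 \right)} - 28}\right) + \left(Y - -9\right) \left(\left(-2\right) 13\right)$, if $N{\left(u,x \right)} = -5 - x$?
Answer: $9 + 3 i \sqrt{3} \approx 9.0 + 5.1962 i$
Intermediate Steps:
$Y = -9$ ($Y = -3 - 6 = -9$)
$\left(\left(-3\right) \left(-1\right) 3 + \sqrt{N{\left(-1,-6 \right)} - 28}\right) + \left(Y - -9\right) \left(\left(-2\right) 13\right) = \left(\left(-3\right) \left(-1\right) 3 + \sqrt{\left(-5 - -6\right) - 28}\right) + \left(-9 - -9\right) \left(\left(-2\right) 13\right) = \left(3 \cdot 3 + \sqrt{\left(-5 + 6\right) - 28}\right) + \left(-9 + 9\right) \left(-26\right) = \left(9 + \sqrt{1 - 28}\right) + 0 \left(-26\right) = \left(9 + \sqrt{-27}\right) + 0 = \left(9 + 3 i \sqrt{3}\right) + 0 = 9 + 3 i \sqrt{3}$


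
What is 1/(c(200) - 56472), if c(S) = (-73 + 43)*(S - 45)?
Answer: -1/61122 ≈ -1.6361e-5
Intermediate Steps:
c(S) = 1350 - 30*S (c(S) = -30*(-45 + S) = 1350 - 30*S)
1/(c(200) - 56472) = 1/((1350 - 30*200) - 56472) = 1/((1350 - 6000) - 56472) = 1/(-4650 - 56472) = 1/(-61122) = -1/61122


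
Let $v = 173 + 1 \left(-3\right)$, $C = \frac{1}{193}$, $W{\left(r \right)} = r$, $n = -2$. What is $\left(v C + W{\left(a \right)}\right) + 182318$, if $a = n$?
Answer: $\frac{35187158}{193} \approx 1.8232 \cdot 10^{5}$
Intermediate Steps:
$a = -2$
$C = \frac{1}{193} \approx 0.0051813$
$v = 170$ ($v = 173 - 3 = 170$)
$\left(v C + W{\left(a \right)}\right) + 182318 = \left(170 \cdot \frac{1}{193} - 2\right) + 182318 = \left(\frac{170}{193} - 2\right) + 182318 = - \frac{216}{193} + 182318 = \frac{35187158}{193}$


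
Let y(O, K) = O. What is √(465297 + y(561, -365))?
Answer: 3*√51762 ≈ 682.54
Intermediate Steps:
√(465297 + y(561, -365)) = √(465297 + 561) = √465858 = 3*√51762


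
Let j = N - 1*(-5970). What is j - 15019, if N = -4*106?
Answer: -9473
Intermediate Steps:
N = -424
j = 5546 (j = -424 - 1*(-5970) = -424 + 5970 = 5546)
j - 15019 = 5546 - 15019 = -9473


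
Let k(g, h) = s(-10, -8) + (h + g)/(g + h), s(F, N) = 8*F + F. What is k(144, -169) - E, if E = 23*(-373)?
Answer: 8490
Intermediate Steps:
s(F, N) = 9*F
E = -8579
k(g, h) = -89 (k(g, h) = 9*(-10) + (h + g)/(g + h) = -90 + (g + h)/(g + h) = -90 + 1 = -89)
k(144, -169) - E = -89 - 1*(-8579) = -89 + 8579 = 8490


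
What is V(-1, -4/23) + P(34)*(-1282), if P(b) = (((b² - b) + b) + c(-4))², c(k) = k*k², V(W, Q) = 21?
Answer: -1528738827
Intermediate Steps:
c(k) = k³
P(b) = (-64 + b²)² (P(b) = (((b² - b) + b) + (-4)³)² = (b² - 64)² = (-64 + b²)²)
V(-1, -4/23) + P(34)*(-1282) = 21 + (-64 + 34²)²*(-1282) = 21 + (-64 + 1156)²*(-1282) = 21 + 1092²*(-1282) = 21 + 1192464*(-1282) = 21 - 1528738848 = -1528738827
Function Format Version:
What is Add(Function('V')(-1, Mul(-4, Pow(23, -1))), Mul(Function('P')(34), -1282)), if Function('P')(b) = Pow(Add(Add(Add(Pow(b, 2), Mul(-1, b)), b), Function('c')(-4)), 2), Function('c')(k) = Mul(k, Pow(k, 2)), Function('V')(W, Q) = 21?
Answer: -1528738827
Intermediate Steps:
Function('c')(k) = Pow(k, 3)
Function('P')(b) = Pow(Add(-64, Pow(b, 2)), 2) (Function('P')(b) = Pow(Add(Add(Add(Pow(b, 2), Mul(-1, b)), b), Pow(-4, 3)), 2) = Pow(Add(Pow(b, 2), -64), 2) = Pow(Add(-64, Pow(b, 2)), 2))
Add(Function('V')(-1, Mul(-4, Pow(23, -1))), Mul(Function('P')(34), -1282)) = Add(21, Mul(Pow(Add(-64, Pow(34, 2)), 2), -1282)) = Add(21, Mul(Pow(Add(-64, 1156), 2), -1282)) = Add(21, Mul(Pow(1092, 2), -1282)) = Add(21, Mul(1192464, -1282)) = Add(21, -1528738848) = -1528738827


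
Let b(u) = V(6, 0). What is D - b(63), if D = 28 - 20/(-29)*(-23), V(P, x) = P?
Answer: 178/29 ≈ 6.1379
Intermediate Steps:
b(u) = 6
D = 352/29 (D = 28 - 20*(-1/29)*(-23) = 28 + (20/29)*(-23) = 28 - 460/29 = 352/29 ≈ 12.138)
D - b(63) = 352/29 - 1*6 = 352/29 - 6 = 178/29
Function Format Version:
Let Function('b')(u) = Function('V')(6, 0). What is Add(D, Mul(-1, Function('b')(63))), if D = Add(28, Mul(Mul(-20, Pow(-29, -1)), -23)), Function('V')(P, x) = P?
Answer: Rational(178, 29) ≈ 6.1379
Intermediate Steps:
Function('b')(u) = 6
D = Rational(352, 29) (D = Add(28, Mul(Mul(-20, Rational(-1, 29)), -23)) = Add(28, Mul(Rational(20, 29), -23)) = Add(28, Rational(-460, 29)) = Rational(352, 29) ≈ 12.138)
Add(D, Mul(-1, Function('b')(63))) = Add(Rational(352, 29), Mul(-1, 6)) = Add(Rational(352, 29), -6) = Rational(178, 29)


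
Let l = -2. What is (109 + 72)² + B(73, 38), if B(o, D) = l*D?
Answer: 32685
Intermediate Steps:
B(o, D) = -2*D
(109 + 72)² + B(73, 38) = (109 + 72)² - 2*38 = 181² - 76 = 32761 - 76 = 32685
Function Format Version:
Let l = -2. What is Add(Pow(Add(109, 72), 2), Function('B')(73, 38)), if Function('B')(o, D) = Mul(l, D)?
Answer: 32685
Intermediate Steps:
Function('B')(o, D) = Mul(-2, D)
Add(Pow(Add(109, 72), 2), Function('B')(73, 38)) = Add(Pow(Add(109, 72), 2), Mul(-2, 38)) = Add(Pow(181, 2), -76) = Add(32761, -76) = 32685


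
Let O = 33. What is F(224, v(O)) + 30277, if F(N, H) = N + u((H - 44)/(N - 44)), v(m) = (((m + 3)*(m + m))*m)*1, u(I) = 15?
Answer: 30516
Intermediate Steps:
v(m) = 2*m**2*(3 + m) (v(m) = (((3 + m)*(2*m))*m)*1 = ((2*m*(3 + m))*m)*1 = (2*m**2*(3 + m))*1 = 2*m**2*(3 + m))
F(N, H) = 15 + N (F(N, H) = N + 15 = 15 + N)
F(224, v(O)) + 30277 = (15 + 224) + 30277 = 239 + 30277 = 30516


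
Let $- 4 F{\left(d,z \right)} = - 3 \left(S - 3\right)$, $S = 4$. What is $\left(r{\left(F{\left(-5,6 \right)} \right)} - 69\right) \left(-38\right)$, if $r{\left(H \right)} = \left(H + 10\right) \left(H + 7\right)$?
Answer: $- \frac{4351}{8} \approx -543.88$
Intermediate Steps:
$F{\left(d,z \right)} = \frac{3}{4}$ ($F{\left(d,z \right)} = - \frac{\left(-3\right) \left(4 - 3\right)}{4} = - \frac{\left(-3\right) 1}{4} = \left(- \frac{1}{4}\right) \left(-3\right) = \frac{3}{4}$)
$r{\left(H \right)} = \left(7 + H\right) \left(10 + H\right)$ ($r{\left(H \right)} = \left(10 + H\right) \left(7 + H\right) = \left(7 + H\right) \left(10 + H\right)$)
$\left(r{\left(F{\left(-5,6 \right)} \right)} - 69\right) \left(-38\right) = \left(\left(70 + \left(\frac{3}{4}\right)^{2} + 17 \cdot \frac{3}{4}\right) - 69\right) \left(-38\right) = \left(\left(70 + \frac{9}{16} + \frac{51}{4}\right) - 69\right) \left(-38\right) = \left(\frac{1333}{16} - 69\right) \left(-38\right) = \frac{229}{16} \left(-38\right) = - \frac{4351}{8}$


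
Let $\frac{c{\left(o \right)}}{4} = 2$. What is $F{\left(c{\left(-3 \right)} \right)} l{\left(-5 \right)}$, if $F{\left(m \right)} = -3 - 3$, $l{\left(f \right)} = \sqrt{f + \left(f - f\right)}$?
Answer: $- 6 i \sqrt{5} \approx - 13.416 i$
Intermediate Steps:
$c{\left(o \right)} = 8$ ($c{\left(o \right)} = 4 \cdot 2 = 8$)
$l{\left(f \right)} = \sqrt{f}$ ($l{\left(f \right)} = \sqrt{f + 0} = \sqrt{f}$)
$F{\left(m \right)} = -6$ ($F{\left(m \right)} = -3 - 3 = -6$)
$F{\left(c{\left(-3 \right)} \right)} l{\left(-5 \right)} = - 6 \sqrt{-5} = - 6 i \sqrt{5}$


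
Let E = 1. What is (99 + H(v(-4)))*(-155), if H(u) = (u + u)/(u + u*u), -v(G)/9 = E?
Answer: -61225/4 ≈ -15306.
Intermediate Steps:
v(G) = -9 (v(G) = -9*1 = -9)
H(u) = 2*u/(u + u²) (H(u) = (2*u)/(u + u²) = 2*u/(u + u²))
(99 + H(v(-4)))*(-155) = (99 + 2/(1 - 9))*(-155) = (99 + 2/(-8))*(-155) = (99 + 2*(-⅛))*(-155) = (99 - ¼)*(-155) = (395/4)*(-155) = -61225/4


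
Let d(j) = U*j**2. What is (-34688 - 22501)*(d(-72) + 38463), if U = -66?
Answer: 17367212709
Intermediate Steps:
d(j) = -66*j**2
(-34688 - 22501)*(d(-72) + 38463) = (-34688 - 22501)*(-66*(-72)**2 + 38463) = -57189*(-66*5184 + 38463) = -57189*(-342144 + 38463) = -57189*(-303681) = 17367212709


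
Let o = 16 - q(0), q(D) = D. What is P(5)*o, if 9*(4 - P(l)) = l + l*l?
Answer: 32/3 ≈ 10.667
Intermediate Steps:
P(l) = 4 - l/9 - l**2/9 (P(l) = 4 - (l + l*l)/9 = 4 - (l + l**2)/9 = 4 + (-l/9 - l**2/9) = 4 - l/9 - l**2/9)
o = 16 (o = 16 - 1*0 = 16 + 0 = 16)
P(5)*o = (4 - 1/9*5 - 1/9*5**2)*16 = (4 - 5/9 - 1/9*25)*16 = (4 - 5/9 - 25/9)*16 = (2/3)*16 = 32/3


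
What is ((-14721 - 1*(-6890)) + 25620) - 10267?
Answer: 7522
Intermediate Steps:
((-14721 - 1*(-6890)) + 25620) - 10267 = ((-14721 + 6890) + 25620) - 10267 = (-7831 + 25620) - 10267 = 17789 - 10267 = 7522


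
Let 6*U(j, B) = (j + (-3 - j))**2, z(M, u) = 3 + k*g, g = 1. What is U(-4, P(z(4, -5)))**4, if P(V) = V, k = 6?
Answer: 81/16 ≈ 5.0625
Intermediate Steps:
z(M, u) = 9 (z(M, u) = 3 + 6*1 = 3 + 6 = 9)
U(j, B) = 3/2 (U(j, B) = (j + (-3 - j))**2/6 = (1/6)*(-3)**2 = (1/6)*9 = 3/2)
U(-4, P(z(4, -5)))**4 = (3/2)**4 = 81/16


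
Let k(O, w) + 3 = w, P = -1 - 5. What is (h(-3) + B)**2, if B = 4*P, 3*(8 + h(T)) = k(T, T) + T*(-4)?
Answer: 900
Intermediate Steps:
P = -6
k(O, w) = -3 + w
h(T) = -9 - T (h(T) = -8 + ((-3 + T) + T*(-4))/3 = -8 + ((-3 + T) - 4*T)/3 = -8 + (-3 - 3*T)/3 = -8 + (-1 - T) = -9 - T)
B = -24 (B = 4*(-6) = -24)
(h(-3) + B)**2 = ((-9 - 1*(-3)) - 24)**2 = ((-9 + 3) - 24)**2 = (-6 - 24)**2 = (-30)**2 = 900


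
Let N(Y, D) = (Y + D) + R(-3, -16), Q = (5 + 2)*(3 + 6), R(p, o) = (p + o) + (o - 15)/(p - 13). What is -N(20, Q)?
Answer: -1055/16 ≈ -65.938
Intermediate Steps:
R(p, o) = o + p + (-15 + o)/(-13 + p) (R(p, o) = (o + p) + (-15 + o)/(-13 + p) = o + p + (-15 + o)/(-13 + p))
Q = 63 (Q = 7*9 = 63)
N(Y, D) = -273/16 + D + Y (N(Y, D) = (Y + D) + (-15 + (-3)² - 13*(-3) - 12*(-16) - 16*(-3))/(-13 - 3) = (D + Y) + (-15 + 9 + 39 + 192 + 48)/(-16) = (D + Y) - 1/16*273 = (D + Y) - 273/16 = -273/16 + D + Y)
-N(20, Q) = -(-273/16 + 63 + 20) = -1*1055/16 = -1055/16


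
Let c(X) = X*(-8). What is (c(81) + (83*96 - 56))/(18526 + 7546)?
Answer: 908/3259 ≈ 0.27861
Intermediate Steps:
c(X) = -8*X
(c(81) + (83*96 - 56))/(18526 + 7546) = (-8*81 + (83*96 - 56))/(18526 + 7546) = (-648 + (7968 - 56))/26072 = (-648 + 7912)*(1/26072) = 7264*(1/26072) = 908/3259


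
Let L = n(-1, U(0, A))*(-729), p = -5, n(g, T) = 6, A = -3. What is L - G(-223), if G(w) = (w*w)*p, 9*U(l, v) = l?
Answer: 244271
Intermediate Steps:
U(l, v) = l/9
G(w) = -5*w**2 (G(w) = (w*w)*(-5) = w**2*(-5) = -5*w**2)
L = -4374 (L = 6*(-729) = -4374)
L - G(-223) = -4374 - (-5)*(-223)**2 = -4374 - (-5)*49729 = -4374 - 1*(-248645) = -4374 + 248645 = 244271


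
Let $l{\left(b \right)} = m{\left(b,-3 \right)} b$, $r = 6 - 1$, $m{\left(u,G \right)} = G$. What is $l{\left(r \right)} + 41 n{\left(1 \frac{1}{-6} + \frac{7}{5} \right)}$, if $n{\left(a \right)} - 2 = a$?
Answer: $\frac{3527}{30} \approx 117.57$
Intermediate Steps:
$n{\left(a \right)} = 2 + a$
$r = 5$
$l{\left(b \right)} = - 3 b$
$l{\left(r \right)} + 41 n{\left(1 \frac{1}{-6} + \frac{7}{5} \right)} = \left(-3\right) 5 + 41 \left(2 + \left(1 \frac{1}{-6} + \frac{7}{5}\right)\right) = -15 + 41 \left(2 + \left(1 \left(- \frac{1}{6}\right) + 7 \cdot \frac{1}{5}\right)\right) = -15 + 41 \left(2 + \left(- \frac{1}{6} + \frac{7}{5}\right)\right) = -15 + 41 \left(2 + \frac{37}{30}\right) = -15 + 41 \cdot \frac{97}{30} = -15 + \frac{3977}{30} = \frac{3527}{30}$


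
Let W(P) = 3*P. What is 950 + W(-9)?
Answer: 923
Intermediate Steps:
950 + W(-9) = 950 + 3*(-9) = 950 - 27 = 923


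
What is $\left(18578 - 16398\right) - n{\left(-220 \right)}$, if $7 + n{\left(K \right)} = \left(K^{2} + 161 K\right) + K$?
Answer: $-10573$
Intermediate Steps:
$n{\left(K \right)} = -7 + K^{2} + 162 K$ ($n{\left(K \right)} = -7 + \left(\left(K^{2} + 161 K\right) + K\right) = -7 + \left(K^{2} + 162 K\right) = -7 + K^{2} + 162 K$)
$\left(18578 - 16398\right) - n{\left(-220 \right)} = \left(18578 - 16398\right) - \left(-7 + \left(-220\right)^{2} + 162 \left(-220\right)\right) = 2180 - \left(-7 + 48400 - 35640\right) = 2180 - 12753 = -10573$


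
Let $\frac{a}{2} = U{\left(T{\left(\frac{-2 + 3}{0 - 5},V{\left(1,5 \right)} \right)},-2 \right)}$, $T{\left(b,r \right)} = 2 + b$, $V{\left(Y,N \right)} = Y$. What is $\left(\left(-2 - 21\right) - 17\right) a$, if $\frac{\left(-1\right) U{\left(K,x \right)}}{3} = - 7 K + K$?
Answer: $-2592$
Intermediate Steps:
$U{\left(K,x \right)} = 18 K$ ($U{\left(K,x \right)} = - 3 \left(- 7 K + K\right) = - 3 \left(- 6 K\right) = 18 K$)
$a = \frac{324}{5}$ ($a = 2 \cdot 18 \left(2 + \frac{-2 + 3}{0 - 5}\right) = 2 \cdot 18 \left(2 + 1 \frac{1}{-5}\right) = 2 \cdot 18 \left(2 + 1 \left(- \frac{1}{5}\right)\right) = 2 \cdot 18 \left(2 - \frac{1}{5}\right) = 2 \cdot 18 \cdot \frac{9}{5} = 2 \cdot \frac{162}{5} = \frac{324}{5} \approx 64.8$)
$\left(\left(-2 - 21\right) - 17\right) a = \left(\left(-2 - 21\right) - 17\right) \frac{324}{5} = \left(-23 - 17\right) \frac{324}{5} = \left(-40\right) \frac{324}{5} = -2592$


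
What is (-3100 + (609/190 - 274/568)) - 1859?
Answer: -133720357/26980 ≈ -4956.3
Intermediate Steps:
(-3100 + (609/190 - 274/568)) - 1859 = (-3100 + (609*(1/190) - 274*1/568)) - 1859 = (-3100 + (609/190 - 137/284)) - 1859 = (-3100 + 73463/26980) - 1859 = -83564537/26980 - 1859 = -133720357/26980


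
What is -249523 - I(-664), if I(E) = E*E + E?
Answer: -689755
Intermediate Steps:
I(E) = E + E² (I(E) = E² + E = E + E²)
-249523 - I(-664) = -249523 - (-664)*(1 - 664) = -249523 - (-664)*(-663) = -249523 - 1*440232 = -249523 - 440232 = -689755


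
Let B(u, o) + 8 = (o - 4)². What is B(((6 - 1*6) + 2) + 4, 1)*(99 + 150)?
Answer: 249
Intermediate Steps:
B(u, o) = -8 + (-4 + o)² (B(u, o) = -8 + (o - 4)² = -8 + (-4 + o)²)
B(((6 - 1*6) + 2) + 4, 1)*(99 + 150) = (-8 + (-4 + 1)²)*(99 + 150) = (-8 + (-3)²)*249 = (-8 + 9)*249 = 1*249 = 249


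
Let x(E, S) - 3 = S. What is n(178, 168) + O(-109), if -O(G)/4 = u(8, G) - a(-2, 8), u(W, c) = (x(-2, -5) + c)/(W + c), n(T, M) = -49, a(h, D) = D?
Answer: -2161/101 ≈ -21.396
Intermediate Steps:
x(E, S) = 3 + S
u(W, c) = (-2 + c)/(W + c) (u(W, c) = ((3 - 5) + c)/(W + c) = (-2 + c)/(W + c))
O(G) = 32 - 4*(-2 + G)/(8 + G) (O(G) = -4*((-2 + G)/(8 + G) - 1*8) = -4*((-2 + G)/(8 + G) - 8) = -4*(-8 + (-2 + G)/(8 + G)) = 32 - 4*(-2 + G)/(8 + G))
n(178, 168) + O(-109) = -49 + 4*(66 + 7*(-109))/(8 - 109) = -49 + 4*(66 - 763)/(-101) = -49 + 4*(-1/101)*(-697) = -49 + 2788/101 = -2161/101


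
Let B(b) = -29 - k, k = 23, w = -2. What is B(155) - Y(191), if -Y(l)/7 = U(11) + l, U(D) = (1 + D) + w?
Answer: 1355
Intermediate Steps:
U(D) = -1 + D (U(D) = (1 + D) - 2 = -1 + D)
Y(l) = -70 - 7*l (Y(l) = -7*((-1 + 11) + l) = -7*(10 + l) = -70 - 7*l)
B(b) = -52 (B(b) = -29 - 1*23 = -29 - 23 = -52)
B(155) - Y(191) = -52 - (-70 - 7*191) = -52 - (-70 - 1337) = -52 - 1*(-1407) = -52 + 1407 = 1355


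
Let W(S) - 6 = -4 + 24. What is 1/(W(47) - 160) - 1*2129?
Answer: -285287/134 ≈ -2129.0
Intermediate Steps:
W(S) = 26 (W(S) = 6 + (-4 + 24) = 6 + 20 = 26)
1/(W(47) - 160) - 1*2129 = 1/(26 - 160) - 1*2129 = 1/(-134) - 2129 = -1/134 - 2129 = -285287/134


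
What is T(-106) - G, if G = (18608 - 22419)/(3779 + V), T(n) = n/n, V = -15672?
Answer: 8082/11893 ≈ 0.67956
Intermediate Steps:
T(n) = 1
G = 3811/11893 (G = (18608 - 22419)/(3779 - 15672) = -3811/(-11893) = -3811*(-1/11893) = 3811/11893 ≈ 0.32044)
T(-106) - G = 1 - 1*3811/11893 = 1 - 3811/11893 = 8082/11893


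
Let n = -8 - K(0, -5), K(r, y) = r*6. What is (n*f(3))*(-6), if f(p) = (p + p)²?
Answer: 1728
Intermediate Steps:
K(r, y) = 6*r
f(p) = 4*p² (f(p) = (2*p)² = 4*p²)
n = -8 (n = -8 - 6*0 = -8 - 1*0 = -8 + 0 = -8)
(n*f(3))*(-6) = -32*3²*(-6) = -32*9*(-6) = -8*36*(-6) = -288*(-6) = 1728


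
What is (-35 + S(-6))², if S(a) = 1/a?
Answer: 44521/36 ≈ 1236.7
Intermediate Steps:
S(a) = 1/a
(-35 + S(-6))² = (-35 + 1/(-6))² = (-35 - ⅙)² = (-211/6)² = 44521/36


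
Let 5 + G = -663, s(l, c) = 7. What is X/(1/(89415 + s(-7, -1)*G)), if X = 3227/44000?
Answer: 273452753/44000 ≈ 6214.8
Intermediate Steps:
X = 3227/44000 (X = 3227*(1/44000) = 3227/44000 ≈ 0.073341)
G = -668 (G = -5 - 663 = -668)
X/(1/(89415 + s(-7, -1)*G)) = 3227/(44000*(1/(89415 + 7*(-668)))) = 3227/(44000*(1/(89415 - 4676))) = 3227/(44000*(1/84739)) = (3227/44000)*84739 = 273452753/44000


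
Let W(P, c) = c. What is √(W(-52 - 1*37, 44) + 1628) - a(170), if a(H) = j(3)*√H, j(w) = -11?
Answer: 2*√418 + 11*√170 ≈ 184.31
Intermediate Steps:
a(H) = -11*√H
√(W(-52 - 1*37, 44) + 1628) - a(170) = √(44 + 1628) - (-11)*√170 = √1672 + 11*√170 = 2*√418 + 11*√170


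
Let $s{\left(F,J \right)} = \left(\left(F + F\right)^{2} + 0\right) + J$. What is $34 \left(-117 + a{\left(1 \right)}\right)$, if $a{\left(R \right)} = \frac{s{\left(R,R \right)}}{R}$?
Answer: $-3808$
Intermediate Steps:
$s{\left(F,J \right)} = J + 4 F^{2}$ ($s{\left(F,J \right)} = \left(\left(2 F\right)^{2} + 0\right) + J = \left(4 F^{2} + 0\right) + J = 4 F^{2} + J = J + 4 F^{2}$)
$a{\left(R \right)} = \frac{R + 4 R^{2}}{R}$
$34 \left(-117 + a{\left(1 \right)}\right) = 34 \left(-117 + \left(1 + 4 \cdot 1\right)\right) = 34 \left(-117 + \left(1 + 4\right)\right) = 34 \left(-117 + 5\right) = 34 \left(-112\right) = -3808$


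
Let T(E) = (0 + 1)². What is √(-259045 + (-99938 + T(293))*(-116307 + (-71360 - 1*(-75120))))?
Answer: √11247350494 ≈ 1.0605e+5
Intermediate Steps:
T(E) = 1 (T(E) = 1² = 1)
√(-259045 + (-99938 + T(293))*(-116307 + (-71360 - 1*(-75120)))) = √(-259045 + (-99938 + 1)*(-116307 + (-71360 - 1*(-75120)))) = √(-259045 - 99937*(-116307 + (-71360 + 75120))) = √(-259045 - 99937*(-116307 + 3760)) = √(-259045 - 99937*(-112547)) = √(-259045 + 11247609539) = √11247350494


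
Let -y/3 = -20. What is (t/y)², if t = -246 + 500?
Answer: 16129/900 ≈ 17.921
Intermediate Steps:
y = 60 (y = -3*(-20) = 60)
t = 254
(t/y)² = (254/60)² = (254*(1/60))² = (127/30)² = 16129/900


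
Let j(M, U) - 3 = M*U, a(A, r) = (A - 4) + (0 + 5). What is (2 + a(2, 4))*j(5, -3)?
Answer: -60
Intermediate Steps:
a(A, r) = 1 + A (a(A, r) = (-4 + A) + 5 = 1 + A)
j(M, U) = 3 + M*U
(2 + a(2, 4))*j(5, -3) = (2 + (1 + 2))*(3 + 5*(-3)) = (2 + 3)*(3 - 15) = 5*(-12) = -60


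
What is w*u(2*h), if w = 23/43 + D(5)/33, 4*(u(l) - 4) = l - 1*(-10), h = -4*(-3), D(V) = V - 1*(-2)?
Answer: 13250/1419 ≈ 9.3376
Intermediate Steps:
D(V) = 2 + V (D(V) = V + 2 = 2 + V)
h = 12
u(l) = 13/2 + l/4 (u(l) = 4 + (l - 1*(-10))/4 = 4 + (l + 10)/4 = 4 + (10 + l)/4 = 4 + (5/2 + l/4) = 13/2 + l/4)
w = 1060/1419 (w = 23/43 + (2 + 5)/33 = 23*(1/43) + 7*(1/33) = 23/43 + 7/33 = 1060/1419 ≈ 0.74700)
w*u(2*h) = 1060*(13/2 + (2*12)/4)/1419 = 1060*(13/2 + (¼)*24)/1419 = 1060*(13/2 + 6)/1419 = (1060/1419)*(25/2) = 13250/1419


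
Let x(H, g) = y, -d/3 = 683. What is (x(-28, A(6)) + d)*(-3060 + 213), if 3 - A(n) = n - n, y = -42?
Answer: 5953077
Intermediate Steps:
A(n) = 3 (A(n) = 3 - (n - n) = 3 - 1*0 = 3 + 0 = 3)
d = -2049 (d = -3*683 = -2049)
x(H, g) = -42
(x(-28, A(6)) + d)*(-3060 + 213) = (-42 - 2049)*(-3060 + 213) = -2091*(-2847) = 5953077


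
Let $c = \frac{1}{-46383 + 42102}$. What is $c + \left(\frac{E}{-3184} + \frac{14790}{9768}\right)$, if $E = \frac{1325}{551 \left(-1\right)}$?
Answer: $\frac{4629951260327}{3056780786928} \approx 1.5146$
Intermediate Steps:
$E = - \frac{1325}{551}$ ($E = \frac{1325}{-551} = 1325 \left(- \frac{1}{551}\right) = - \frac{1325}{551} \approx -2.4047$)
$c = - \frac{1}{4281}$ ($c = \frac{1}{-4281} = - \frac{1}{4281} \approx -0.00023359$)
$c + \left(\frac{E}{-3184} + \frac{14790}{9768}\right) = - \frac{1}{4281} + \left(- \frac{1325}{551 \left(-3184\right)} + \frac{14790}{9768}\right) = - \frac{1}{4281} + \left(\left(- \frac{1325}{551}\right) \left(- \frac{1}{3184}\right) + 14790 \cdot \frac{1}{9768}\right) = - \frac{1}{4281} + \left(\frac{1325}{1754384} + \frac{2465}{1628}\right) = - \frac{1}{4281} + \frac{1081678415}{714034288} = \frac{4629951260327}{3056780786928}$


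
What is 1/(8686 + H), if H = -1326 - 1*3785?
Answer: 1/3575 ≈ 0.00027972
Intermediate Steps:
H = -5111 (H = -1326 - 3785 = -5111)
1/(8686 + H) = 1/(8686 - 5111) = 1/3575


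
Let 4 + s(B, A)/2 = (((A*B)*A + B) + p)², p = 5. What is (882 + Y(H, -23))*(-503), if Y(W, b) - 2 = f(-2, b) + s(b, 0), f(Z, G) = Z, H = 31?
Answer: -765566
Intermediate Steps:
s(B, A) = -8 + 2*(5 + B + B*A²)² (s(B, A) = -8 + 2*(((A*B)*A + B) + 5)² = -8 + 2*((B*A² + B) + 5)² = -8 + 2*((B + B*A²) + 5)² = -8 + 2*(5 + B + B*A²)²)
Y(W, b) = -8 + 2*(5 + b)² (Y(W, b) = 2 + (-2 + (-8 + 2*(5 + b + b*0²)²)) = 2 + (-2 + (-8 + 2*(5 + b + b*0)²)) = 2 + (-2 + (-8 + 2*(5 + b + 0)²)) = 2 + (-2 + (-8 + 2*(5 + b)²)) = 2 + (-10 + 2*(5 + b)²) = -8 + 2*(5 + b)²)
(882 + Y(H, -23))*(-503) = (882 + (-8 + 2*(5 - 23)²))*(-503) = (882 + (-8 + 2*(-18)²))*(-503) = (882 + (-8 + 2*324))*(-503) = (882 + (-8 + 648))*(-503) = (882 + 640)*(-503) = 1522*(-503) = -765566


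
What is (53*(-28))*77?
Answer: -114268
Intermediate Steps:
(53*(-28))*77 = -1484*77 = -114268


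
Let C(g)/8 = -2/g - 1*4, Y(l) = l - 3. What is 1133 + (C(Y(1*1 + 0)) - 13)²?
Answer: 2502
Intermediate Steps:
Y(l) = -3 + l
C(g) = -32 - 16/g (C(g) = 8*(-2/g - 1*4) = 8*(-2/g - 4) = 8*(-4 - 2/g) = -32 - 16/g)
1133 + (C(Y(1*1 + 0)) - 13)² = 1133 + ((-32 - 16/(-3 + (1*1 + 0))) - 13)² = 1133 + ((-32 - 16/(-3 + (1 + 0))) - 13)² = 1133 + ((-32 - 16/(-3 + 1)) - 13)² = 1133 + ((-32 - 16/(-2)) - 13)² = 1133 + ((-32 - 16*(-½)) - 13)² = 1133 + ((-32 + 8) - 13)² = 1133 + (-24 - 13)² = 1133 + (-37)² = 1133 + 1369 = 2502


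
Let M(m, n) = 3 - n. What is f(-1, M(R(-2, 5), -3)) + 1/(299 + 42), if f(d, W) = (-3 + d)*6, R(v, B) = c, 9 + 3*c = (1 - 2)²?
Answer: -8183/341 ≈ -23.997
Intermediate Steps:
c = -8/3 (c = -3 + (1 - 2)²/3 = -3 + (⅓)*(-1)² = -3 + (⅓)*1 = -3 + ⅓ = -8/3 ≈ -2.6667)
R(v, B) = -8/3
f(d, W) = -18 + 6*d
f(-1, M(R(-2, 5), -3)) + 1/(299 + 42) = (-18 + 6*(-1)) + 1/(299 + 42) = (-18 - 6) + 1/341 = -24 + 1/341 = -8183/341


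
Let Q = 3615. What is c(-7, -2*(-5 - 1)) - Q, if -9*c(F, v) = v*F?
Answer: -10817/3 ≈ -3605.7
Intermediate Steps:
c(F, v) = -F*v/9 (c(F, v) = -v*F/9 = -F*v/9)
c(-7, -2*(-5 - 1)) - Q = -⅑*(-7)*(-2*(-5 - 1)) - 1*3615 = -⅑*(-7)*(-2*(-6)) - 3615 = -⅑*(-7)*12 - 3615 = 28/3 - 3615 = -10817/3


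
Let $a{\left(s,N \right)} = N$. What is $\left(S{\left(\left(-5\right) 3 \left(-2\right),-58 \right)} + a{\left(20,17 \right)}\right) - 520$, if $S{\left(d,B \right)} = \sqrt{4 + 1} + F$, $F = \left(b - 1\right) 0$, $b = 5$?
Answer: $-503 + \sqrt{5} \approx -500.76$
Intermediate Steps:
$F = 0$ ($F = \left(5 - 1\right) 0 = 4 \cdot 0 = 0$)
$S{\left(d,B \right)} = \sqrt{5}$ ($S{\left(d,B \right)} = \sqrt{4 + 1} + 0 = \sqrt{5} + 0 = \sqrt{5}$)
$\left(S{\left(\left(-5\right) 3 \left(-2\right),-58 \right)} + a{\left(20,17 \right)}\right) - 520 = \left(\sqrt{5} + 17\right) - 520 = \left(17 + \sqrt{5}\right) - 520 = -503 + \sqrt{5}$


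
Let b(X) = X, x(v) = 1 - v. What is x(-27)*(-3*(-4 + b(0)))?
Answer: 336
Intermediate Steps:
x(-27)*(-3*(-4 + b(0))) = (1 - 1*(-27))*(-3*(-4 + 0)) = (1 + 27)*(-3*(-4)) = 28*12 = 336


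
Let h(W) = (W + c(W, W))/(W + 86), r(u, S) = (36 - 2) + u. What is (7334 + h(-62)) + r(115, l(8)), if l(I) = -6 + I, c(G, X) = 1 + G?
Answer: 59823/8 ≈ 7477.9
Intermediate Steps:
r(u, S) = 34 + u
h(W) = (1 + 2*W)/(86 + W) (h(W) = (W + (1 + W))/(W + 86) = (1 + 2*W)/(86 + W))
(7334 + h(-62)) + r(115, l(8)) = (7334 + (1 + 2*(-62))/(86 - 62)) + (34 + 115) = (7334 + (1 - 124)/24) + 149 = (7334 + (1/24)*(-123)) + 149 = (7334 - 41/8) + 149 = 58631/8 + 149 = 59823/8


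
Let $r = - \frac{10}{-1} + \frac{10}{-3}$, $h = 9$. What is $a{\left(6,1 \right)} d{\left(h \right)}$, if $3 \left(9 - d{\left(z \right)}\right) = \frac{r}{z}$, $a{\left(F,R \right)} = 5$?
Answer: $\frac{3545}{81} \approx 43.765$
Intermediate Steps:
$r = \frac{20}{3}$ ($r = \left(-10\right) \left(-1\right) + 10 \left(- \frac{1}{3}\right) = 10 - \frac{10}{3} = \frac{20}{3} \approx 6.6667$)
$d{\left(z \right)} = 9 - \frac{20}{9 z}$ ($d{\left(z \right)} = 9 - \frac{\frac{20}{3} \frac{1}{z}}{3} = 9 - \frac{20}{9 z}$)
$a{\left(6,1 \right)} d{\left(h \right)} = 5 \left(9 - \frac{20}{9 \cdot 9}\right) = 5 \left(9 - \frac{20}{81}\right) = 5 \cdot \frac{709}{81} = \frac{3545}{81}$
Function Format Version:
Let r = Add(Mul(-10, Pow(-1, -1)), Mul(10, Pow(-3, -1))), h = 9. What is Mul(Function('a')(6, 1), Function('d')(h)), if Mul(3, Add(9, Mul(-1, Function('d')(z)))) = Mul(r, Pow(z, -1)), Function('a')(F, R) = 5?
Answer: Rational(3545, 81) ≈ 43.765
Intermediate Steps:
r = Rational(20, 3) (r = Add(Mul(-10, -1), Mul(10, Rational(-1, 3))) = Add(10, Rational(-10, 3)) = Rational(20, 3) ≈ 6.6667)
Function('d')(z) = Add(9, Mul(Rational(-20, 9), Pow(z, -1))) (Function('d')(z) = Add(9, Mul(Rational(-1, 3), Mul(Rational(20, 3), Pow(z, -1)))) = Add(9, Mul(Rational(-20, 9), Pow(z, -1))))
Mul(Function('a')(6, 1), Function('d')(h)) = Mul(5, Add(9, Mul(Rational(-20, 9), Pow(9, -1)))) = Mul(5, Add(9, Mul(Rational(-20, 9), Rational(1, 9)))) = Mul(5, Add(9, Rational(-20, 81))) = Mul(5, Rational(709, 81)) = Rational(3545, 81)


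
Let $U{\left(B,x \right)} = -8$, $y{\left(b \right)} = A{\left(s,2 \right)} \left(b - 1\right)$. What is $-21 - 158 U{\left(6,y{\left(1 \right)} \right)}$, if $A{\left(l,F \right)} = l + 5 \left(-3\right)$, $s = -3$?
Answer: $1243$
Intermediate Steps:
$A{\left(l,F \right)} = -15 + l$ ($A{\left(l,F \right)} = l - 15 = -15 + l$)
$y{\left(b \right)} = 18 - 18 b$ ($y{\left(b \right)} = \left(-15 - 3\right) \left(b - 1\right) = - 18 \left(-1 + b\right) = 18 - 18 b$)
$-21 - 158 U{\left(6,y{\left(1 \right)} \right)} = -21 - -1264 = -21 + 1264 = 1243$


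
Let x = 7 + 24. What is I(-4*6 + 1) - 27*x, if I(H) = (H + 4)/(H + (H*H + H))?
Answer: -404290/483 ≈ -837.04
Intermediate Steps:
I(H) = (4 + H)/(H**2 + 2*H) (I(H) = (4 + H)/(H + (H**2 + H)) = (4 + H)/(H + (H + H**2)) = (4 + H)/(H**2 + 2*H))
x = 31
I(-4*6 + 1) - 27*x = (4 + (-4*6 + 1))/((-4*6 + 1)*(2 + (-4*6 + 1))) - 27*31 = (4 + (-24 + 1))/((-24 + 1)*(2 + (-24 + 1))) - 837 = (4 - 23)/((-23)*(2 - 23)) - 837 = -1/23*(-19)/(-21) - 837 = -1/23*(-1/21)*(-19) - 837 = -19/483 - 837 = -404290/483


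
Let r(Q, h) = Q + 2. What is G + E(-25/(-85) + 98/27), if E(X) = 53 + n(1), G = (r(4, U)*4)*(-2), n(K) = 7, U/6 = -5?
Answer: 12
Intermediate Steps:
U = -30 (U = 6*(-5) = -30)
r(Q, h) = 2 + Q
G = -48 (G = ((2 + 4)*4)*(-2) = (6*4)*(-2) = 24*(-2) = -48)
E(X) = 60 (E(X) = 53 + 7 = 60)
G + E(-25/(-85) + 98/27) = -48 + 60 = 12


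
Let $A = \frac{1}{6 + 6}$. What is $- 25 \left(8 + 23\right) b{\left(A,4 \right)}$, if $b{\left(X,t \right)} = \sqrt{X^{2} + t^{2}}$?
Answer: $- \frac{775 \sqrt{2305}}{12} \approx -3100.7$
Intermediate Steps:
$A = \frac{1}{12} \approx 0.083333$
$- 25 \left(8 + 23\right) b{\left(A,4 \right)} = - 25 \left(8 + 23\right) \sqrt{\left(\frac{1}{12}\right)^{2} + 4^{2}} = \left(-25\right) 31 \sqrt{\frac{1}{144} + 16} = - 775 \sqrt{\frac{2305}{144}} = - 775 \frac{\sqrt{2305}}{12} = - \frac{775 \sqrt{2305}}{12}$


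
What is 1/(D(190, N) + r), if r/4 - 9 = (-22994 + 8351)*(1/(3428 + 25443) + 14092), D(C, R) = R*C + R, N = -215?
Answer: -28871/23831210538335 ≈ -1.2115e-9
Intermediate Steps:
D(C, R) = R + C*R (D(C, R) = C*R + R = R + C*R)
r = -23830024950720/28871 (r = 36 + 4*((-22994 + 8351)*(1/(3428 + 25443) + 14092)) = 36 + 4*(-14643*(1/28871 + 14092)) = 36 + 4*(-14643*406850133/28871) = 36 + 4*(-5957506497519/28871) = 36 - 23830025990076/28871 = -23830024950720/28871 ≈ -8.2540e+8)
1/(D(190, N) + r) = 1/(-215*(1 + 190) - 23830024950720/28871) = 1/(-215*191 - 23830024950720/28871) = 1/(-41065 - 23830024950720/28871) = 1/(-23831210538335/28871) = -28871/23831210538335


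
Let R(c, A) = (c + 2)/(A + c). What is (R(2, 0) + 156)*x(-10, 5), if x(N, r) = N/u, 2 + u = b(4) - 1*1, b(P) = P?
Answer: -1580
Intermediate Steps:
u = 1 (u = -2 + (4 - 1*1) = -2 + (4 - 1) = -2 + 3 = 1)
R(c, A) = (2 + c)/(A + c)
x(N, r) = N (x(N, r) = N/1 = N*1 = N)
(R(2, 0) + 156)*x(-10, 5) = ((2 + 2)/(0 + 2) + 156)*(-10) = (4/2 + 156)*(-10) = ((½)*4 + 156)*(-10) = (2 + 156)*(-10) = 158*(-10) = -1580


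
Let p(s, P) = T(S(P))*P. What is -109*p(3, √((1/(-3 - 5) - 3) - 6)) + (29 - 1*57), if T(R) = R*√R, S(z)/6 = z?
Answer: -28 - 23871*I*2^(¾)*√3*73^(¼)*I^(3/2)/8 ≈ 17937.0 + 17965.0*I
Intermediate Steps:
S(z) = 6*z
T(R) = R^(3/2)
p(s, P) = 6*√6*P^(5/2) (p(s, P) = (6*P)^(3/2)*P = (6*√6*P^(3/2))*P = 6*√6*P^(5/2))
-109*p(3, √((1/(-3 - 5) - 3) - 6)) + (29 - 1*57) = -654*√6*(√((1/(-3 - 5) - 3) - 6))^(5/2) + (29 - 1*57) = -654*√6*(√((1/(-8) - 3) - 6))^(5/2) + (29 - 57) = -654*√6*(√((-⅛ - 3) - 6))^(5/2) - 28 = -654*√6*(√(-25/8 - 6))^(5/2) - 28 = -654*√6*(√(-73/8))^(5/2) - 28 = -654*√6*(I*√146/4)^(5/2) - 28 = -654*√6*73*146^(¼)*(-√I)/16 - 28 = -(-23871)*2^(¾)*√3*73^(¼)*√I/8 - 28 = 23871*2^(¾)*√3*73^(¼)*√I/8 - 28 = -28 + 23871*2^(¾)*√3*73^(¼)*√I/8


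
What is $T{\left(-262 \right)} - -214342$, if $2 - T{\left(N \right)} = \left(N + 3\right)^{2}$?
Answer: $147263$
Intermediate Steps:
$T{\left(N \right)} = 2 - \left(3 + N\right)^{2}$ ($T{\left(N \right)} = 2 - \left(N + 3\right)^{2} = 2 - \left(3 + N\right)^{2}$)
$T{\left(-262 \right)} - -214342 = \left(2 - \left(3 - 262\right)^{2}\right) - -214342 = \left(2 - \left(-259\right)^{2}\right) + 214342 = \left(2 - 67081\right) + 214342 = -67079 + 214342 = 147263$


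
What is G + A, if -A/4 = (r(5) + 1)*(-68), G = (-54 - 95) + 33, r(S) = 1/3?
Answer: 740/3 ≈ 246.67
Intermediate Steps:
r(S) = ⅓
G = -116 (G = -149 + 33 = -116)
A = 1088/3 (A = -4*(⅓ + 1)*(-68) = -16*(-68)/3 = -4*(-272/3) = 1088/3 ≈ 362.67)
G + A = -116 + 1088/3 = 740/3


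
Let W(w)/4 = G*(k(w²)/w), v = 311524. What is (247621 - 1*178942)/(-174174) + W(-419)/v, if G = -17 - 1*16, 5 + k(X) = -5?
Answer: -57466670559/145735132774 ≈ -0.39432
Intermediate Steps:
k(X) = -10 (k(X) = -5 - 5 = -10)
G = -33 (G = -17 - 16 = -33)
W(w) = 1320/w (W(w) = 4*(-(-330)/w) = 4*(330/w) = 1320/w)
(247621 - 1*178942)/(-174174) + W(-419)/v = (247621 - 1*178942)/(-174174) + (1320/(-419))/311524 = (247621 - 178942)*(-1/174174) + (1320*(-1/419))*(1/311524) = 68679*(-1/174174) - 1320/419*1/311524 = -1761/4466 - 330/32632139 = -57466670559/145735132774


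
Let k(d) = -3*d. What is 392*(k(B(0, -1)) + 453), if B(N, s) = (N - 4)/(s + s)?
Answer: 175224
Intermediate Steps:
B(N, s) = (-4 + N)/(2*s) (B(N, s) = (-4 + N)/((2*s)) = (-4 + N)*(1/(2*s)) = (-4 + N)/(2*s))
392*(k(B(0, -1)) + 453) = 392*(-3*(-4 + 0)/(2*(-1)) + 453) = 392*(-3*(-1)*(-4)/2 + 453) = 392*(-3*2 + 453) = 392*(-6 + 453) = 392*447 = 175224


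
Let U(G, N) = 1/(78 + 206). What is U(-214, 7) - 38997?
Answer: -11075147/284 ≈ -38997.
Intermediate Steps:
U(G, N) = 1/284
U(-214, 7) - 38997 = 1/284 - 38997 = -11075147/284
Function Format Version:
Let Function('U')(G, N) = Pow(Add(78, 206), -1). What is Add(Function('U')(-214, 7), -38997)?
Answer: Rational(-11075147, 284) ≈ -38997.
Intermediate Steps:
Function('U')(G, N) = Rational(1, 284) (Function('U')(G, N) = Pow(284, -1) = Rational(1, 284))
Add(Function('U')(-214, 7), -38997) = Add(Rational(1, 284), -38997) = Rational(-11075147, 284)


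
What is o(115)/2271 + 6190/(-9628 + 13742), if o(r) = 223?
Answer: 7487456/4671447 ≈ 1.6028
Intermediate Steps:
o(115)/2271 + 6190/(-9628 + 13742) = 223/2271 + 6190/(-9628 + 13742) = 223*(1/2271) + 6190/4114 = 223/2271 + 6190*(1/4114) = 223/2271 + 3095/2057 = 7487456/4671447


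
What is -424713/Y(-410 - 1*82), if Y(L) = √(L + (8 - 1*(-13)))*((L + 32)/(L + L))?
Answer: 34826466*I*√471/18055 ≈ 41862.0*I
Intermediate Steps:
Y(L) = √(21 + L)*(32 + L)/(2*L) (Y(L) = √(L + (8 + 13))*((32 + L)/((2*L))) = √(L + 21)*((32 + L)*(1/(2*L))) = √(21 + L)*((32 + L)/(2*L)) = √(21 + L)*(32 + L)/(2*L))
-424713/Y(-410 - 1*82) = -424713*2*(-410 - 1*82)/(√(21 + (-410 - 1*82))*(32 + (-410 - 1*82))) = -424713*2*(-410 - 82)/(√(21 + (-410 - 82))*(32 + (-410 - 82))) = -424713*(-984/(√(21 - 492)*(32 - 492))) = -424713*(-82*I*√471/18055) = -(-34826466)*I*√471/18055 = 34826466*I*√471/18055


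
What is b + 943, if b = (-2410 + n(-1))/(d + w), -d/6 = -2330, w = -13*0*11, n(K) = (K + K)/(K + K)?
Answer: 4393577/4660 ≈ 942.83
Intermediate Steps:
n(K) = 1 (n(K) = (2*K)/((2*K)) = (2*K)*(1/(2*K)) = 1)
w = 0 (w = 0*11 = 0)
d = 13980 (d = -6*(-2330) = 13980)
b = -803/4660 (b = (-2410 + 1)/(13980 + 0) = -2409/13980 = -2409*1/13980 = -803/4660 ≈ -0.17232)
b + 943 = -803/4660 + 943 = 4393577/4660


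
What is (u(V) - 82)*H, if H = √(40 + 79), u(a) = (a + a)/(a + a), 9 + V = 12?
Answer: -81*√119 ≈ -883.61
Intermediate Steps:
V = 3 (V = -9 + 12 = 3)
u(a) = 1 (u(a) = (2*a)/((2*a)) = (2*a)*(1/(2*a)) = 1)
H = √119 ≈ 10.909
(u(V) - 82)*H = (1 - 82)*√119 = -81*√119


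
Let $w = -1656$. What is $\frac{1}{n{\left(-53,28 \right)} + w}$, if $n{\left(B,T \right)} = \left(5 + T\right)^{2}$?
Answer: $- \frac{1}{567} \approx -0.0017637$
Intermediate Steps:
$\frac{1}{n{\left(-53,28 \right)} + w} = \frac{1}{\left(5 + 28\right)^{2} - 1656} = \frac{1}{33^{2} - 1656} = \frac{1}{1089 - 1656} = \frac{1}{-567} = - \frac{1}{567}$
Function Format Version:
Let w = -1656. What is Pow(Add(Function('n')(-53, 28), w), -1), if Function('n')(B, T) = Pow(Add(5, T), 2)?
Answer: Rational(-1, 567) ≈ -0.0017637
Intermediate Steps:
Pow(Add(Function('n')(-53, 28), w), -1) = Pow(Add(Pow(Add(5, 28), 2), -1656), -1) = Pow(Add(Pow(33, 2), -1656), -1) = Pow(Add(1089, -1656), -1) = Pow(-567, -1) = Rational(-1, 567)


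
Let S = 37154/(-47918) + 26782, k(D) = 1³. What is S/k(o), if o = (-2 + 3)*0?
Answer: 49357797/1843 ≈ 26781.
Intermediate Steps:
o = 0 (o = 1*0 = 0)
k(D) = 1
S = 49357797/1843 (S = 37154*(-1/47918) + 26782 = -1429/1843 + 26782 = 49357797/1843 ≈ 26781.)
S/k(o) = (49357797/1843)/1 = (49357797/1843)*1 = 49357797/1843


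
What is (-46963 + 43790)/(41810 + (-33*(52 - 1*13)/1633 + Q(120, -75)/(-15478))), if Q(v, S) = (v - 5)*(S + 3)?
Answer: -564784481/7442009507 ≈ -0.075891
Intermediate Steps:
Q(v, S) = (-5 + v)*(3 + S)
(-46963 + 43790)/(41810 + (-33*(52 - 1*13)/1633 + Q(120, -75)/(-15478))) = (-46963 + 43790)/(41810 + (-33*(52 - 1*13)/1633 + (-15 - 5*(-75) + 3*120 - 75*120)/(-15478))) = -3173/(41810 + (-33*(52 - 13)*(1/1633) + (-15 + 375 + 360 - 9000)*(-1/15478))) = -3173/(41810 + (-33*39*(1/1633) - 8280*(-1/15478))) = -3173/(41810 + (-1287*1/1633 + 4140/7739)) = -3173/(41810 + (-1287/1633 + 4140/7739)) = -3173/(41810 - 45063/177997) = -3173/7442009507/177997 = -3173*177997/7442009507 = -564784481/7442009507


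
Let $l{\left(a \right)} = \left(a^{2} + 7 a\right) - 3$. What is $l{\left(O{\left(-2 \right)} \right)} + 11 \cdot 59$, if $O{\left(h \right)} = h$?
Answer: $636$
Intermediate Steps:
$l{\left(a \right)} = -3 + a^{2} + 7 a$
$l{\left(O{\left(-2 \right)} \right)} + 11 \cdot 59 = \left(-3 + \left(-2\right)^{2} + 7 \left(-2\right)\right) + 11 \cdot 59 = \left(-3 + 4 - 14\right) + 649 = -13 + 649 = 636$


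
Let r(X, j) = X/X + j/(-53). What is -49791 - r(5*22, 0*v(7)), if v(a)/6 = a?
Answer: -49792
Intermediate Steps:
v(a) = 6*a
r(X, j) = 1 - j/53 (r(X, j) = 1 + j*(-1/53) = 1 - j/53)
-49791 - r(5*22, 0*v(7)) = -49791 - (1 - 0*6*7) = -49791 - (1 - 0*42) = -49791 - (1 - 1/53*0) = -49791 - (1 + 0) = -49791 - 1*1 = -49791 - 1 = -49792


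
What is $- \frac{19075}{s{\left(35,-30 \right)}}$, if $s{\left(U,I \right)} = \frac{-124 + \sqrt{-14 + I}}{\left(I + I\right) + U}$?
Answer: $- \frac{2956625}{771} - \frac{95375 i \sqrt{11}}{1542} \approx -3834.8 - 205.14 i$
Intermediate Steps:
$s{\left(U,I \right)} = \frac{-124 + \sqrt{-14 + I}}{U + 2 I}$ ($s{\left(U,I \right)} = \frac{-124 + \sqrt{-14 + I}}{2 I + U} = \frac{-124 + \sqrt{-14 + I}}{U + 2 I}$)
$- \frac{19075}{s{\left(35,-30 \right)}} = - \frac{19075}{\frac{1}{35 + 2 \left(-30\right)} \left(-124 + \sqrt{-14 - 30}\right)} = - \frac{19075}{\frac{1}{35 - 60} \left(-124 + \sqrt{-44}\right)} = - \frac{19075}{\frac{1}{-25} \left(-124 + 2 i \sqrt{11}\right)} = - \frac{19075}{\left(- \frac{1}{25}\right) \left(-124 + 2 i \sqrt{11}\right)} = - \frac{19075}{\frac{124}{25} - \frac{2 i \sqrt{11}}{25}}$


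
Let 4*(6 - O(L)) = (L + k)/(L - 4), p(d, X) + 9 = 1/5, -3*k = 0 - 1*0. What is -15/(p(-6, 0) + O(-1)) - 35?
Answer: -565/19 ≈ -29.737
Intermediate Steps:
k = 0 (k = -(0 - 1*0)/3 = -(0 + 0)/3 = -⅓*0 = 0)
p(d, X) = -44/5 (p(d, X) = -9 + 1/5 = -9 + ⅕ = -44/5)
O(L) = 6 - L/(4*(-4 + L)) (O(L) = 6 - (L + 0)/(4*(L - 4)) = 6 - L/(4*(-4 + L)))
-15/(p(-6, 0) + O(-1)) - 35 = -15/(-44/5 + (-96 + 23*(-1))/(4*(-4 - 1))) - 35 = -15/(-44/5 + (¼)*(-96 - 23)/(-5)) - 35 = -15/(-44/5 + (¼)*(-⅕)*(-119)) - 35 = -15/(-44/5 + 119/20) - 35 = -15/(-57/20) - 35 = -15*(-20/57) - 35 = 100/19 - 35 = -565/19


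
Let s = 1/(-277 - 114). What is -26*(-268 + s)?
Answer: 2724514/391 ≈ 6968.1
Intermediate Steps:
s = -1/391 (s = 1/(-391) = -1/391 ≈ -0.0025575)
-26*(-268 + s) = -26*(-268 - 1/391) = -26*(-104789/391) = 2724514/391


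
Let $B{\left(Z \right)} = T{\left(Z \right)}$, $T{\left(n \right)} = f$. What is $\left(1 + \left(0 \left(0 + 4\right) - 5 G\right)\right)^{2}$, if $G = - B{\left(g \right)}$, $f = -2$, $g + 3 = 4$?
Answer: $81$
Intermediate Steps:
$g = 1$ ($g = -3 + 4 = 1$)
$T{\left(n \right)} = -2$
$B{\left(Z \right)} = -2$
$G = 2$ ($G = \left(-1\right) \left(-2\right) = 2$)
$\left(1 + \left(0 \left(0 + 4\right) - 5 G\right)\right)^{2} = \left(1 - \left(10 + 0 \left(0 + 4\right)\right)\right)^{2} = \left(1 + \left(0 \cdot 4 - 10\right)\right)^{2} = \left(1 + \left(0 - 10\right)\right)^{2} = \left(1 - 10\right)^{2} = \left(-9\right)^{2} = 81$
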